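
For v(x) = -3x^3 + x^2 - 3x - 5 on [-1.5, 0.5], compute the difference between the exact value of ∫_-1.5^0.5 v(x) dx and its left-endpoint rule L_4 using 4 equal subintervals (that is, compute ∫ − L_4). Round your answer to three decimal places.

-5.083

Exact integral: ∫_-1.5^0.5 v(x) dx ≈ -2.08333.
L_4 = 3.
Error ≈ -2.08333 − 3 ≈ -5.083.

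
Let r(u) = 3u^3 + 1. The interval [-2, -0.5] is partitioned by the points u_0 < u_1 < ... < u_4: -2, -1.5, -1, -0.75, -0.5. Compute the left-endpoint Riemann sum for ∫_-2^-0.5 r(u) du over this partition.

-16.62890625

Subinterval widths: 0.5, 0.5, 0.25, 0.25.
Left endpoints: -2, -1.5, -1, -0.75.
r(-2) = -23, r(-1.5) = -9.125, r(-1) = -2, r(-0.75) = -0.265625.
Sum = Σ Δu_i · r(u_i).
Sum = -16.62890625.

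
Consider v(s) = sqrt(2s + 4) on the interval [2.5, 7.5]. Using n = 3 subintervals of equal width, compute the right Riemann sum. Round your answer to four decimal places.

19.7148

Δs = (7.5 − 2.5)/3 = 5/3.
Right endpoints: 25/6, 35/6, 7.5.
v(25/6) ≈ 3.5119, v(35/6) ≈ 3.9581, v(7.5) ≈ 4.3589.
Sum = Δs · [v(25/6) + v(35/6) + v(7.5)].
Sum ≈ 19.7148.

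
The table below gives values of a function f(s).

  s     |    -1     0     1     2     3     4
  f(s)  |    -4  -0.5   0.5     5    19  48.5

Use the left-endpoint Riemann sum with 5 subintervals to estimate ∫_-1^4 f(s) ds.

Δs = 1.
Sum = 1·[(-4) + (-0.5) + 0.5 + 5 + 19] = 20.

20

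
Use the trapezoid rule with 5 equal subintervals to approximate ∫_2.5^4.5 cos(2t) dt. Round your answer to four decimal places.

0.6486

Δt = (4.5 − 2.5)/5 = 0.4.
f(2.5) ≈ 0.2837, f(2.9) ≈ 0.8855, f(3.3) ≈ 0.9502, f(3.7) ≈ 0.4385, f(4.1) ≈ -0.3392, f(4.5) ≈ -0.9111.
T_5 = (Δt/2)·[f(t_0) + 2f(t_1) + ... + 2f(t_{4}) + f(t_5)].
Sum ≈ 0.6486.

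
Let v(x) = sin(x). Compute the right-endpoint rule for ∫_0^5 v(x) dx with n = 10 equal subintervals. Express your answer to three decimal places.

0.462

Δx = (5 − 0)/10 = 0.5.
Right endpoints: 0.5, 1, 1.5, 2, 2.5, 3, 3.5, 4, 4.5, 5.
v(0.5) ≈ 0.479, v(1) ≈ 0.841, v(1.5) ≈ 0.997, v(2) ≈ 0.909, v(2.5) ≈ 0.598, v(3) ≈ 0.141, v(3.5) ≈ -0.351, v(4) ≈ -0.757, v(4.5) ≈ -0.978, v(5) ≈ -0.959.
Sum = Δx · [v(0.5) + v(1) + v(1.5) + ...].
Sum ≈ 0.462.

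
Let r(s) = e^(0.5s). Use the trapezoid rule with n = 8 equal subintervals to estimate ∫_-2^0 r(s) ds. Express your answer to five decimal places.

Δs = (0 − (-2))/8 = 0.25.
r(-2) ≈ 0.36788, r(-1.75) ≈ 0.41686, r(-1.5) ≈ 0.47237, r(-1.25) ≈ 0.53526, r(-1) ≈ 0.60653, r(-0.75) ≈ 0.68729, r(-0.5) ≈ 0.77880, r(-0.25) ≈ 0.88250, r(0) ≈ 1.00000.
T_8 = (Δs/2)·[r(s_0) + 2r(s_1) + ... + 2r(s_{7}) + r(s_8)].
Sum ≈ 1.26589.

1.26589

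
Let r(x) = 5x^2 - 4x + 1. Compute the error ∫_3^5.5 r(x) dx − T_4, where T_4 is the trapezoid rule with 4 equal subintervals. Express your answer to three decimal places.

Exact integral: ∫_3^5.5 r(x) dx ≈ 192.29167.
T_4 = 193.10546875.
Error ≈ 192.29167 − 193.10546875 ≈ -0.814.

-0.814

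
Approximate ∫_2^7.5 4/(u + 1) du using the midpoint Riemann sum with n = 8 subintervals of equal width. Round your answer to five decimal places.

Δu = (7.5 − 2)/8 = 0.6875.
Midpoints: 2.34375, 3.03125, 3.71875, 4.40625, 5.09375, 5.78125, 6.46875, 7.15625.
f(2.34375) = 128/107, f(3.03125) = 128/129, f(3.71875) = 128/151, f(4.40625) = 128/173, f(5.09375) = 128/195, f(5.78125) = 128/217, f(6.46875) = 128/239, f(7.15625) = 128/261.
Sum = Δu · [f(2.34375) + f(3.03125) + f(3.71875) + ...].
Sum ≈ 4.15823.

4.15823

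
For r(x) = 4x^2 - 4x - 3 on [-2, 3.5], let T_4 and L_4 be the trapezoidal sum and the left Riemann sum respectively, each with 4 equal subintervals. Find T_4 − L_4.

T_4 = 41.765625.
L_4 = 34.203125.
T_4 − L_4 = 7.5625.

7.5625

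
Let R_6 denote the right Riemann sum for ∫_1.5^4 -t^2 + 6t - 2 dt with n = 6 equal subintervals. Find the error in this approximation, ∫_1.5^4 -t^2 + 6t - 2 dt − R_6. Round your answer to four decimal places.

-0.1881

Exact integral: ∫_1.5^4 f(t) dt ≈ 16.041667.
R_6 ≈ 16.229745.
Error ≈ 16.041667 − 16.229745 ≈ -0.1881.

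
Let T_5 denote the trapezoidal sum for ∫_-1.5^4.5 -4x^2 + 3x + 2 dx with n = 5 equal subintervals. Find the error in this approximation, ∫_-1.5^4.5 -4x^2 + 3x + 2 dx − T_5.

Exact integral: ∫_-1.5^4.5 f(x) dx = -87.
T_5 = -92.76.
Error = -87 − (-92.76) = 5.76.

5.76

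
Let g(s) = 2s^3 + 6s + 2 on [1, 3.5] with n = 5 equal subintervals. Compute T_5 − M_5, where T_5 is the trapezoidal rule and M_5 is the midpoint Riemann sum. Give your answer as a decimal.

2.109375

T_5 = 114.6875.
M_5 = 112.578125.
T_5 − M_5 = 2.109375.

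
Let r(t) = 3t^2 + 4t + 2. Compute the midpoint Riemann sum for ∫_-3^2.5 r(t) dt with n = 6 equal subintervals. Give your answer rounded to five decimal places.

46.96962

Δt = (2.5 − (-3))/6 = 11/12.
Midpoints: -61/24, -1.625, -17/24, 5/24, 1.125, 49/24.
r(-61/24) = 2153/192, r(-1.625) = 3.421875, r(-17/24) = 0.671875, r(5/24) = 569/192, r(1.125) = 10.296875, r(49/24) = 22.671875.
Sum = Δt · [r(-61/24) + r(-1.625) + r(-17/24) + ...].
Sum ≈ 46.96962.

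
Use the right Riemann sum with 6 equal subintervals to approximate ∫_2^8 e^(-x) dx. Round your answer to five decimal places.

Δx = (8 − 2)/6 = 1.
Right endpoints: 3, 4, 5, 6, 7, 8.
f(3) ≈ 0.04979, f(4) ≈ 0.01832, f(5) ≈ 0.00674, f(6) ≈ 0.00248, f(7) ≈ 0.00091, f(8) ≈ 0.00034.
Sum = Δx · [f(3) + f(4) + f(5) + ...].
Sum ≈ 0.07857.

0.07857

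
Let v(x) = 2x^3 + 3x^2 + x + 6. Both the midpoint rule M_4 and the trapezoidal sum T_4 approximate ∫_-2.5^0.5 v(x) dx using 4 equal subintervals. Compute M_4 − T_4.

M_4 = 11.671875.
T_4 = 10.40625.
M_4 − T_4 = 1.265625.

1.265625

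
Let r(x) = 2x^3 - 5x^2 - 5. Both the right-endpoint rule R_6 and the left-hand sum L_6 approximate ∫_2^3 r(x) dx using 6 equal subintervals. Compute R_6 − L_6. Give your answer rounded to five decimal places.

2.16667

R_6 ≈ -3.0370370.
L_6 ≈ -5.2037037.
R_6 − L_6 ≈ 2.16667.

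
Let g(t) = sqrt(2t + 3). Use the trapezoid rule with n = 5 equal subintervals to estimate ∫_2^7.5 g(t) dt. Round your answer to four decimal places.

19.2681

Δt = (7.5 − 2)/5 = 1.1.
g(2) ≈ 2.6458, g(3.1) ≈ 3.0332, g(4.2) ≈ 3.3764, g(5.3) ≈ 3.6878, g(6.4) ≈ 3.9749, g(7.5) ≈ 4.2426.
T_5 = (Δt/2)·[g(t_0) + 2g(t_1) + ... + 2g(t_{4}) + g(t_5)].
Sum ≈ 19.2681.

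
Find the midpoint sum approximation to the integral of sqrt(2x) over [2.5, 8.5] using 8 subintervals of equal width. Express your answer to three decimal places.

Δx = (8.5 − 2.5)/8 = 0.75.
Midpoints: 2.875, 3.625, 4.375, 5.125, 5.875, 6.625, 7.375, 8.125.
f(2.875) ≈ 2.398, f(3.625) ≈ 2.693, f(4.375) ≈ 2.958, f(5.125) ≈ 3.202, f(5.875) ≈ 3.428, f(6.625) ≈ 3.640, f(7.375) ≈ 3.841, f(8.125) ≈ 4.031.
Sum = Δx · [f(2.875) + f(3.625) + f(4.375) + ...].
Sum ≈ 19.642.

19.642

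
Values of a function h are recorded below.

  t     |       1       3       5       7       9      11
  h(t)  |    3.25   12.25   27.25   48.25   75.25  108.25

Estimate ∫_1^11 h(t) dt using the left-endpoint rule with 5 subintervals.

332.5

Δt = 2.
Sum = 2·[3.25 + 12.25 + 27.25 + 48.25 + 75.25] = 332.5.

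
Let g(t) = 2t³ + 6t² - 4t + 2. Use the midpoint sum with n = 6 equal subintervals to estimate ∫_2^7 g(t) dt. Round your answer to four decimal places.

1772.9514

Δt = (7 − 2)/6 = 5/6.
Midpoints: 29/12, 3.25, 49/12, 59/12, 5.75, 79/12.
g(29/12) = 48041/864, g(3.25) = 121.03125, g(49/12) = 191701/864, g(59/12) = 315431/864, g(5.75) = 557.59375, g(79/12) = 696691/864.
Sum = Δt · [g(29/12) + g(3.25) + g(49/12) + ...].
Sum ≈ 1772.9514.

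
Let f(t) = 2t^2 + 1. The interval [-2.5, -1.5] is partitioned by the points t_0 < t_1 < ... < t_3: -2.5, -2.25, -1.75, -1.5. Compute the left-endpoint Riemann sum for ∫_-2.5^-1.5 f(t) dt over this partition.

Subinterval widths: 0.25, 0.5, 0.25.
Left endpoints: -2.5, -2.25, -1.75.
f(-2.5) = 13.5, f(-2.25) = 11.125, f(-1.75) = 7.125.
Sum = Σ Δt_i · f(t_i).
Sum = 10.71875.

10.71875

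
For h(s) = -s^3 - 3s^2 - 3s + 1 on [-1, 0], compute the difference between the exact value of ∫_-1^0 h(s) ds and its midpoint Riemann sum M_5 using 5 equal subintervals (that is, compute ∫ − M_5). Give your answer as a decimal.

Exact integral: ∫_-1^0 h(s) ds = 1.75.
M_5 = 1.755.
Error = 1.75 − 1.755 = -0.005.

-0.005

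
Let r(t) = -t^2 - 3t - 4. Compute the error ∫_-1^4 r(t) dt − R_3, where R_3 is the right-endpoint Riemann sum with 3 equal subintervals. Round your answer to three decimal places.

Exact integral: ∫_-1^4 r(t) dt ≈ -64.16667.
R_3 ≈ -91.48148.
Error ≈ -64.16667 − (-91.48148) ≈ 27.315.

27.315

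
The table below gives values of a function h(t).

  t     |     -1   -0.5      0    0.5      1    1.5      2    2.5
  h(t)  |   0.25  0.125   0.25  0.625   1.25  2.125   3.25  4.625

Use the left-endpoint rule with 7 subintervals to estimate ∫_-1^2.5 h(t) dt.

3.9375

Δt = 0.5.
Sum = 0.5·[0.25 + 0.125 + 0.25 + 0.625 + 1.25 + 2.125 + 3.25] = 3.9375.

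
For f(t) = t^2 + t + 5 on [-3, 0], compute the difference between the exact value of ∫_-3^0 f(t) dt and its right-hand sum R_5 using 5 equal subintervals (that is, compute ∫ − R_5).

1.62

Exact integral: ∫_-3^0 f(t) dt = 19.5.
R_5 = 17.88.
Error = 19.5 − 17.88 = 1.62.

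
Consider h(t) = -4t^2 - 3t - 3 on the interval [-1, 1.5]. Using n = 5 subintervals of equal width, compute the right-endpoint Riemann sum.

Δt = (1.5 − (-1))/5 = 0.5.
Right endpoints: -0.5, 0, 0.5, 1, 1.5.
h(-0.5) = -2.5, h(0) = -3, h(0.5) = -5.5, h(1) = -10, h(1.5) = -16.5.
Sum = Δt · [h(-0.5) + h(0) + h(0.5) + h(1) + h(1.5)].
Sum = -18.75.

-18.75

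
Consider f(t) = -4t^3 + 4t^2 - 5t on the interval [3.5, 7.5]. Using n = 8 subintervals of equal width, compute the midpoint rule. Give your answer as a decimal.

-2613.5

Δt = (7.5 − 3.5)/8 = 0.5.
Midpoints: 3.75, 4.25, 4.75, 5.25, 5.75, 6.25, 6.75, 7.25.
f(3.75) = -173.4375, f(4.25) = -256.0625, f(4.75) = -362.1875, f(5.25) = -494.8125, f(5.75) = -656.9375, f(6.25) = -851.5625, f(6.75) = -1081.6875, f(7.25) = -1350.3125.
Sum = Δt · [f(3.75) + f(4.25) + f(4.75) + ...].
Sum = -2613.5.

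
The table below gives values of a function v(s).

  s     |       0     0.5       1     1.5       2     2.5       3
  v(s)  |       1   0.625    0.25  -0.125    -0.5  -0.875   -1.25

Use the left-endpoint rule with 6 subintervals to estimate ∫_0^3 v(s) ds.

0.1875

Δs = 0.5.
Sum = 0.5·[1 + 0.625 + 0.25 + (-0.125) + (-0.5) + (-0.875)] = 0.1875.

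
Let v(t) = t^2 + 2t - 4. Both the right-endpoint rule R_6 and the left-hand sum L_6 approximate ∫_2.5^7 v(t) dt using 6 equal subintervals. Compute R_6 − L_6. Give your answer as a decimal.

38.8125

R_6 = 153.703125.
L_6 = 114.890625.
R_6 − L_6 = 38.8125.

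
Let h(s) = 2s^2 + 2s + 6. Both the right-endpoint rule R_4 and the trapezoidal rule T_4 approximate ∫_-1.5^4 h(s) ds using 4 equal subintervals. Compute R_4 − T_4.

R_4 = 121.6015625.
T_4 = 95.1328125.
R_4 − T_4 = 26.46875.

26.46875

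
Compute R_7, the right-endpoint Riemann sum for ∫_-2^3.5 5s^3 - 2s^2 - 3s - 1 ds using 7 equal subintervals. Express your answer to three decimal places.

207.990

Δs = (3.5 − (-2))/7 = 11/14.
Right endpoints: -17/14, -3/7, 5/14, 8/7, 27/14, 19/7, 3.5.
f(-17/14) = -25405/2744, f(-3/7) = -163/343, f(5/14) = -5759/2744, f(8/7) = 145/343, f(27/14) = 59383/2744, f(19/7) = 26105/343, f(3.5) = 178.375.
Sum = Δs · [f(-17/14) + f(-3/7) + f(5/14) + ...].
Sum ≈ 207.990.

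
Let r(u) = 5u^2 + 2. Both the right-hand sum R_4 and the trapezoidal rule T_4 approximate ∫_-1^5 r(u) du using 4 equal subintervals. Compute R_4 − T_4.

90

R_4 = 323.25.
T_4 = 233.25.
R_4 − T_4 = 90.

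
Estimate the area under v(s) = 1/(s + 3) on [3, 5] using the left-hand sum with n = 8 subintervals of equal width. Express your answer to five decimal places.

0.29295

Δs = (5 − 3)/8 = 0.25.
Left endpoints: 3, 3.25, 3.5, 3.75, 4, 4.25, 4.5, 4.75.
v(3) = 1/6, v(3.25) = 0.16, v(3.5) = 2/13, v(3.75) = 4/27, v(4) = 1/7, v(4.25) = 4/29, v(4.5) = 2/15, v(4.75) = 4/31.
Sum = Δs · [v(3) + v(3.25) + v(3.5) + ...].
Sum ≈ 0.29295.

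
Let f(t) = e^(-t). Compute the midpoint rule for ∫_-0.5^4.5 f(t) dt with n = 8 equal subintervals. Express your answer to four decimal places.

1.6113

Δt = (4.5 − (-0.5))/8 = 0.625.
Midpoints: -0.1875, 0.4375, 1.0625, 1.6875, 2.3125, 2.9375, 3.5625, 4.1875.
f(-0.1875) ≈ 1.2062, f(0.4375) ≈ 0.6456, f(1.0625) ≈ 0.3456, f(1.6875) ≈ 0.1850, f(2.3125) ≈ 0.0990, f(2.9375) ≈ 0.0530, f(3.5625) ≈ 0.0284, f(4.1875) ≈ 0.0152.
Sum = Δt · [f(-0.1875) + f(0.4375) + f(1.0625) + ...].
Sum ≈ 1.6113.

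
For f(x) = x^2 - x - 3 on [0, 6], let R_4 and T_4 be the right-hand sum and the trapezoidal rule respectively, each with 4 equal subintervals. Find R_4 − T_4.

22.5

R_4 = 60.75.
T_4 = 38.25.
R_4 − T_4 = 22.5.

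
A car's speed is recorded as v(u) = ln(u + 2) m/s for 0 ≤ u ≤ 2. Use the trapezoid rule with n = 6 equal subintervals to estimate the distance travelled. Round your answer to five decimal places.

2.15657

Δu = (2 − 0)/6 = 1/3.
v(0) ≈ 0.69315, v(1/3) ≈ 0.84730, v(2/3) ≈ 0.98083, v(1) ≈ 1.09861, v(4/3) ≈ 1.20397, v(5/3) ≈ 1.29928, v(2) ≈ 1.38629.
T_6 = (Δu/2)·[v(u_0) + 2v(u_1) + ... + 2v(u_{5}) + v(u_6)].
Sum ≈ 2.15657.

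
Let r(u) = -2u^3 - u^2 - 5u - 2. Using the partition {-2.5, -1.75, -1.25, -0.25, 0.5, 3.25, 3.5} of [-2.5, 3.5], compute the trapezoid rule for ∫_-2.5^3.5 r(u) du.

Subinterval widths: 0.75, 0.5, 1, 0.75, 2.75, 0.25.
r(-2.5) = 35.5, r(-1.75) = 14.40625, r(-1.25) = 6.59375, r(-0.25) = -0.78125, r(0.5) = -5, r(3.25) = -97.46875, r(3.5) = -117.5.
On each subinterval the trapezoid contributes (Δu_i/2)·[r(u_{i-1}) + r(u_i)].
Sum = -143.0625.

-143.0625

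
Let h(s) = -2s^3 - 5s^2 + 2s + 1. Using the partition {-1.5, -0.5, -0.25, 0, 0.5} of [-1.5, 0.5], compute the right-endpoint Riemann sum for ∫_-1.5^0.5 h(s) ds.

-0.4453125

Subinterval widths: 1, 0.25, 0.25, 0.5.
Right endpoints: -0.5, -0.25, 0, 0.5.
h(-0.5) = -1, h(-0.25) = 0.21875, h(0) = 1, h(0.5) = 0.5.
Sum = Σ Δs_i · h(s_i).
Sum = -0.4453125.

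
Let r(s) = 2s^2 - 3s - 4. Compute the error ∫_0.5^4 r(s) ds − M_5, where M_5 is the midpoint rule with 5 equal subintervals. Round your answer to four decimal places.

Exact integral: ∫_0.5^4 r(s) ds ≈ 4.958333.
M_5 = 4.6725.
Error ≈ 4.958333 − 4.6725 ≈ 0.2858.

0.2858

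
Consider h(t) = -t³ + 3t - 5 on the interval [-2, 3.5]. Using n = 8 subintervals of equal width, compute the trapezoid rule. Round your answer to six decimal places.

-49.615479

Δt = (3.5 − (-2))/8 = 0.6875.
h(-2) = -3, h(-1.3125) = -27347/4096, h(-0.625) = -3395/512, h(0.0625) = -19713/4096, h(0.75) = -3.171875, h(1.4375) = -14983/4096, h(2.125) = -4209/512, h(2.8125) = -77045/4096, h(3.5) = -37.375.
T_8 = (Δt/2)·[h(t_0) + 2h(t_1) + ... + 2h(t_{7}) + h(t_8)].
Sum ≈ -49.615479.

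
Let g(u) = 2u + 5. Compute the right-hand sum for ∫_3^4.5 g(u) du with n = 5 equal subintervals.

19.2

Δu = (4.5 − 3)/5 = 0.3.
Right endpoints: 3.3, 3.6, 3.9, 4.2, 4.5.
g(3.3) = 11.6, g(3.6) = 12.2, g(3.9) = 12.8, g(4.2) = 13.4, g(4.5) = 14.
Sum = Δu · [g(3.3) + g(3.6) + g(3.9) + g(4.2) + g(4.5)].
Sum = 19.2.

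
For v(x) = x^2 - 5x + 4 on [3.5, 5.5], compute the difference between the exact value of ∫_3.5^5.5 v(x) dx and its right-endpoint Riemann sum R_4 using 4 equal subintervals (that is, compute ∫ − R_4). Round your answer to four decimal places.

-2.0833

Exact integral: ∫_3.5^5.5 v(x) dx ≈ 4.166667.
R_4 = 6.25.
Error ≈ 4.166667 − 6.25 ≈ -2.0833.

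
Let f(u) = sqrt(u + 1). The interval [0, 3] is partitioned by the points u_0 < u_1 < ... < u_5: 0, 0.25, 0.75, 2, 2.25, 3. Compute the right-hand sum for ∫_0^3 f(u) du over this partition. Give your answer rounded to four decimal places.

Subinterval widths: 0.25, 0.5, 1.25, 0.25, 0.75.
Right endpoints: 0.25, 0.75, 2, 2.25, 3.
f(0.25) ≈ 1.1180, f(0.75) ≈ 1.3229, f(2) ≈ 1.7321, f(2.25) ≈ 1.8028, f(3) ≈ 2.0000.
Sum = Σ Δu_i · f(u_i).
Sum ≈ 5.0567.

5.0567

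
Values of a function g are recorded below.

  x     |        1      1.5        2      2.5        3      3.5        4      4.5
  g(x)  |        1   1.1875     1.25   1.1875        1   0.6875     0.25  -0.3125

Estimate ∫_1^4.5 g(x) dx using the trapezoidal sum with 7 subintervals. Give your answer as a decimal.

2.953125

Δx = 0.5.
T_7 = (0.5/2)·[1 + 2·1.1875 + 2·1.25 + 2·1.1875 + 2·1 + 2·0.6875 + 2·0.25 + (-0.3125)] = 2.953125.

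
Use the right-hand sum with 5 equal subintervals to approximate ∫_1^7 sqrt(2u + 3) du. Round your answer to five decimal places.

20.74529

Δu = (7 − 1)/5 = 1.2.
Right endpoints: 2.2, 3.4, 4.6, 5.8, 7.
f(2.2) ≈ 2.72029, f(3.4) ≈ 3.13050, f(4.6) ≈ 3.49285, f(5.8) ≈ 3.82099, f(7) ≈ 4.12311.
Sum = Δu · [f(2.2) + f(3.4) + f(4.6) + f(5.8) + f(7)].
Sum ≈ 20.74529.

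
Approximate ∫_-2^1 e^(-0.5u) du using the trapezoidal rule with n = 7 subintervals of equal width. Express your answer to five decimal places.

4.23965

Δu = (1 − (-2))/7 = 3/7.
f(-2) ≈ 2.71828, f(-11/7) ≈ 2.19397, f(-8/7) ≈ 1.77079, f(-5/7) ≈ 1.42924, f(-2/7) ≈ 1.15356, f(1/7) ≈ 0.93106, f(4/7) ≈ 0.75148, f(1) ≈ 0.60653.
T_7 = (Δu/2)·[f(u_0) + 2f(u_1) + ... + 2f(u_{6}) + f(u_7)].
Sum ≈ 4.23965.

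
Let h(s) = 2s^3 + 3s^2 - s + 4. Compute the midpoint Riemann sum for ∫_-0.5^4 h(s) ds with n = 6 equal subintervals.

Δs = (4 − (-0.5))/6 = 0.75.
Midpoints: -0.125, 0.625, 1.375, 2.125, 2.875, 3.625.
h(-0.125) = 4.16796875, h(0.625) = 5.03515625, h(1.375) = 13.49609375, h(2.125) = 34.61328125, h(2.875) = 73.44921875, h(3.625) = 135.06640625.
Sum = Δs · [h(-0.125) + h(0.625) + h(1.375) + ...].
Sum = 199.37109375.

199.37109375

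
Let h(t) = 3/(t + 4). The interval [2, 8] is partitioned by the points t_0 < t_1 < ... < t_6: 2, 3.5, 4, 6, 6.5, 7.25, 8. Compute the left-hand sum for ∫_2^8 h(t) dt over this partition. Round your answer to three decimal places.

2.264

Subinterval widths: 1.5, 0.5, 2, 0.5, 0.75, 0.75.
Left endpoints: 2, 3.5, 4, 6, 6.5, 7.25.
h(2) = 0.5, h(3.5) = 0.4, h(4) = 0.375, h(6) = 0.3, h(6.5) = 2/7, h(7.25) = 4/15.
Sum = Σ Δt_i · h(t_i).
Sum ≈ 2.264.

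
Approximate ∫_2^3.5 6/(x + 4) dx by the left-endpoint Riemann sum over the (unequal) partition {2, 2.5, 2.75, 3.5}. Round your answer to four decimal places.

1.3974

Subinterval widths: 0.5, 0.25, 0.75.
Left endpoints: 2, 2.5, 2.75.
f(2) = 1, f(2.5) = 12/13, f(2.75) = 8/9.
Sum = Σ Δx_i · f(x_i).
Sum ≈ 1.3974.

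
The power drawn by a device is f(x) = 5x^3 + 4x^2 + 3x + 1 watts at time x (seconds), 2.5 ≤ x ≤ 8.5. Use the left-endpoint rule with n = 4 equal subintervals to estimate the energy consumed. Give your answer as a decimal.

Δx = (8.5 − 2.5)/4 = 1.5.
Left endpoints: 2.5, 4, 5.5, 7.
f(2.5) = 111.625, f(4) = 397, f(5.5) = 970.375, f(7) = 1933.
Sum = Δx · [f(2.5) + f(4) + f(5.5) + f(7)].
Sum = 5118.

5118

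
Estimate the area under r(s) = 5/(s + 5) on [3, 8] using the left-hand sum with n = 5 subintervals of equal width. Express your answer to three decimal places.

Δs = (8 − 3)/5 = 1.
Left endpoints: 3, 4, 5, 6, 7.
r(3) = 0.625, r(4) = 5/9, r(5) = 0.5, r(6) = 5/11, r(7) = 5/12.
Sum = Δs · [r(3) + r(4) + r(5) + r(6) + r(7)].
Sum ≈ 2.552.

2.552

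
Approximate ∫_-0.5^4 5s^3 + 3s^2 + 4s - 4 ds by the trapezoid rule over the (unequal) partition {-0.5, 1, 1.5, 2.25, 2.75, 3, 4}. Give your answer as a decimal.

Subinterval widths: 1.5, 0.5, 0.75, 0.5, 0.25, 1.
f(-0.5) = -5.875, f(1) = 8, f(1.5) = 25.625, f(2.25) = 77.140625, f(2.75) = 133.671875, f(3) = 170, f(4) = 380.
On each subinterval the trapezoid contributes (Δs_i/2)·[f(s_{i-1}) + f(s_i)].
Sum = 414.19921875.

414.19921875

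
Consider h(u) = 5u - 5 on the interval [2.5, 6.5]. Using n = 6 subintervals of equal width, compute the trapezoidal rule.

Δu = (6.5 − 2.5)/6 = 2/3.
h(2.5) = 7.5, h(19/6) = 65/6, h(23/6) = 85/6, h(4.5) = 17.5, h(31/6) = 125/6, h(35/6) = 145/6, h(6.5) = 27.5.
T_6 = (Δu/2)·[h(u_0) + 2h(u_1) + ... + 2h(u_{5}) + h(u_6)].
Sum = 70.

70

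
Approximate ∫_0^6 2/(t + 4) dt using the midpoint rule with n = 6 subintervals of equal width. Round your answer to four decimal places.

1.8283

Δt = (6 − 0)/6 = 1.
Midpoints: 0.5, 1.5, 2.5, 3.5, 4.5, 5.5.
f(0.5) = 4/9, f(1.5) = 4/11, f(2.5) = 4/13, f(3.5) = 4/15, f(4.5) = 4/17, f(5.5) = 4/19.
Sum = Δt · [f(0.5) + f(1.5) + f(2.5) + ...].
Sum ≈ 1.8283.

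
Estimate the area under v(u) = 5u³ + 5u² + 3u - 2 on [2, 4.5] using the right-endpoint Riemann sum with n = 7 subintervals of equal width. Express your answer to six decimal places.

743.418367

Δu = (4.5 − 2)/7 = 5/14.
Right endpoints: 33/14, 19/7, 43/14, 24/7, 53/14, 29/7, 4.5.
v(33/14) = 269831/2744, v(19/7) = 49037/343, v(43/14) = 546761/2744, v(24/7) = 92122/343, v(53/14) = 966691/2744, v(29/7) = 154957/343, v(4.5) = 568.375.
Sum = Δu · [v(33/14) + v(19/7) + v(43/14) + ...].
Sum ≈ 743.418367.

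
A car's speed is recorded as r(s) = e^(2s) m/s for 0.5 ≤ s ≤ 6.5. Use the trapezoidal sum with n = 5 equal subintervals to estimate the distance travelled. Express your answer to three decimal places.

Δs = (6.5 − 0.5)/5 = 1.2.
r(0.5) ≈ 2.718, r(1.7) ≈ 29.964, r(2.9) ≈ 330.300, r(4.1) ≈ 3640.950, r(5.3) ≈ 40134.837, r(6.5) ≈ 442413.392.
T_5 = (Δs/2)·[r(s_0) + 2r(s_1) + ... + 2r(s_{4}) + r(s_5)].
Sum ≈ 318412.928.

318412.928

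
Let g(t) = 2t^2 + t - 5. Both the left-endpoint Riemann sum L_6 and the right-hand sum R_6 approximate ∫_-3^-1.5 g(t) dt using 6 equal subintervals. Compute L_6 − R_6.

3

L_6 = 6.40625.
R_6 = 3.40625.
L_6 − R_6 = 3.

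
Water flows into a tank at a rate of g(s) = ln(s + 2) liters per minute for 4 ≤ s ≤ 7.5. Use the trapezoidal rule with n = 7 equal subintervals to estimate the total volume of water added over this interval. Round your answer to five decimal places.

7.13544

Δs = (7.5 − 4)/7 = 0.5.
g(4) ≈ 1.79176, g(4.5) ≈ 1.87180, g(5) ≈ 1.94591, g(5.5) ≈ 2.01490, g(6) ≈ 2.07944, g(6.5) ≈ 2.14007, g(7) ≈ 2.19722, g(7.5) ≈ 2.25129.
T_7 = (Δs/2)·[g(s_0) + 2g(s_1) + ... + 2g(s_{6}) + g(s_7)].
Sum ≈ 7.13544.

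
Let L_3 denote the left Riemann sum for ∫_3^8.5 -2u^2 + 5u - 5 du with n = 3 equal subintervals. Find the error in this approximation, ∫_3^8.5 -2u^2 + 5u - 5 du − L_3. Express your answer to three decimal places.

-84.588

Exact integral: ∫_3^8.5 f(u) du ≈ -260.79167.
L_3 ≈ -176.20370.
Error ≈ -260.79167 − (-176.20370) ≈ -84.588.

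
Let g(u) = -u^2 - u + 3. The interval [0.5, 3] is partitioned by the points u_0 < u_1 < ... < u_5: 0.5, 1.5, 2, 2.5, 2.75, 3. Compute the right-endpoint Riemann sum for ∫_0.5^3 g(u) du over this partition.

-9.203125

Subinterval widths: 1, 0.5, 0.5, 0.25, 0.25.
Right endpoints: 1.5, 2, 2.5, 2.75, 3.
g(1.5) = -0.75, g(2) = -3, g(2.5) = -5.75, g(2.75) = -7.3125, g(3) = -9.
Sum = Σ Δu_i · g(u_i).
Sum = -9.203125.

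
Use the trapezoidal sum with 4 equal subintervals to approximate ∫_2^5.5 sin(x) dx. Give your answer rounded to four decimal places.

-1.0521

Δx = (5.5 − 2)/4 = 0.875.
f(2) ≈ 0.9093, f(2.875) ≈ 0.2634, f(3.75) ≈ -0.5716, f(4.625) ≈ -0.9962, f(5.5) ≈ -0.7055.
T_4 = (Δx/2)·[f(x_0) + 2f(x_1) + 2f(x_2) + 2f(x_3) + f(x_4)].
Sum ≈ -1.0521.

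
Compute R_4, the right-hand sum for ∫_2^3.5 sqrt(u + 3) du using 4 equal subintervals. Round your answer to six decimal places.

Δu = (3.5 − 2)/4 = 0.375.
Right endpoints: 2.375, 2.75, 3.125, 3.5.
f(2.375) ≈ 2.318405, f(2.75) ≈ 2.397916, f(3.125) ≈ 2.474874, f(3.5) ≈ 2.549510.
Sum = Δu · [f(2.375) + f(2.75) + f(3.125) + f(3.5)].
Sum ≈ 3.652764.

3.652764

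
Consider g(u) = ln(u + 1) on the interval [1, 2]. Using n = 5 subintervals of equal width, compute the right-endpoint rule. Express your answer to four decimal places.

Δu = (2 − 1)/5 = 0.2.
Right endpoints: 1.2, 1.4, 1.6, 1.8, 2.
g(1.2) ≈ 0.7885, g(1.4) ≈ 0.8755, g(1.6) ≈ 0.9555, g(1.8) ≈ 1.0296, g(2) ≈ 1.0986.
Sum = Δu · [g(1.2) + g(1.4) + g(1.6) + g(1.8) + g(2)].
Sum ≈ 0.9495.

0.9495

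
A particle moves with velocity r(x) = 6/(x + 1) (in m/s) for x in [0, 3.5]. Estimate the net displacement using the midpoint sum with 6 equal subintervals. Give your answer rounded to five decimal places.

8.94796

Δx = (3.5 − 0)/6 = 7/12.
Midpoints: 7/24, 0.875, 35/24, 49/24, 2.625, 77/24.
r(7/24) = 144/31, r(0.875) = 3.2, r(35/24) = 144/59, r(49/24) = 144/73, r(2.625) = 48/29, r(77/24) = 144/101.
Sum = Δx · [r(7/24) + r(0.875) + r(35/24) + ...].
Sum ≈ 8.94796.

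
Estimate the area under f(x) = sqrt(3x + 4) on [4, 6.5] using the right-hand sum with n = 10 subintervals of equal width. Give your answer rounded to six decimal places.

Δx = (6.5 − 4)/10 = 0.25.
Right endpoints: 4.25, 4.5, 4.75, 5, 5.25, 5.5, 5.75, 6, 6.25, 6.5.
f(4.25) ≈ 4.092676, f(4.5) ≈ 4.183300, f(4.75) ≈ 4.272002, f(5) ≈ 4.358899, f(5.25) ≈ 4.444097, f(5.5) ≈ 4.527693, f(5.75) ≈ 4.609772, f(6) ≈ 4.690416, f(6.25) ≈ 4.769696, f(6.5) ≈ 4.847680.
Sum = Δx · [f(4.25) + f(4.5) + f(4.75) + ...].
Sum ≈ 11.199058.

11.199058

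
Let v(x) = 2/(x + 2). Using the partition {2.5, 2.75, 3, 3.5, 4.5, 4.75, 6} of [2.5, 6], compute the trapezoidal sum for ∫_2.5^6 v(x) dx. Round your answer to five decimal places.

Subinterval widths: 0.25, 0.25, 0.5, 1, 0.25, 1.25.
v(2.5) = 4/9, v(2.75) = 8/19, v(3) = 0.4, v(3.5) = 4/11, v(4.5) = 4/13, v(4.75) = 8/27, v(6) = 0.25.
On each subinterval the trapezoid contributes (Δx_i/2)·[v(x_{i-1}) + v(x_i)].
Sum ≈ 1.15433.

1.15433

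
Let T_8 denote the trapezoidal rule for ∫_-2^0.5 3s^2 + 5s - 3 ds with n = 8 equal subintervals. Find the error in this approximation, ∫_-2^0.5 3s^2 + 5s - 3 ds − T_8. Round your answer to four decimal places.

Exact integral: ∫_-2^0.5 f(s) ds = -8.75.
T_8 ≈ -8.627930.
Error ≈ -8.75 − (-8.627930) ≈ -0.1221.

-0.1221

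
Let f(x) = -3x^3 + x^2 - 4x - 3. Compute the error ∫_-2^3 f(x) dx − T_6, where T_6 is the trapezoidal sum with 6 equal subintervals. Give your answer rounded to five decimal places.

Exact integral: ∫_-2^3 f(x) dx ≈ -62.0833333.
T_6 ≈ -64.1087963.
Error ≈ -62.0833333 − (-64.1087963) ≈ 2.02546.

2.02546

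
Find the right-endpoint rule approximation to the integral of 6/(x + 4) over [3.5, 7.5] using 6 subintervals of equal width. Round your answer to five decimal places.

Δx = (7.5 − 3.5)/6 = 2/3.
Right endpoints: 25/6, 29/6, 5.5, 37/6, 41/6, 7.5.
f(25/6) = 36/49, f(29/6) = 36/53, f(5.5) = 12/19, f(37/6) = 36/61, f(41/6) = 36/65, f(7.5) = 12/23.
Sum = Δx · [f(25/6) + f(29/6) + f(5.5) + ...].
Sum ≈ 2.47418.

2.47418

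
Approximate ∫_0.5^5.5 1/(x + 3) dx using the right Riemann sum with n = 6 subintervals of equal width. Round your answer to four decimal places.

0.8212

Δx = (5.5 − 0.5)/6 = 5/6.
Right endpoints: 4/3, 13/6, 3, 23/6, 14/3, 5.5.
f(4/3) = 3/13, f(13/6) = 6/31, f(3) = 1/6, f(23/6) = 6/41, f(14/3) = 3/23, f(5.5) = 2/17.
Sum = Δx · [f(4/3) + f(13/6) + f(3) + ...].
Sum ≈ 0.8212.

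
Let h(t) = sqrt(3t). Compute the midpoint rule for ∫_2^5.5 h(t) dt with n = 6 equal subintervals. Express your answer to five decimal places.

11.63152

Δt = (5.5 − 2)/6 = 7/12.
Midpoints: 55/24, 2.875, 83/24, 97/24, 4.625, 125/24.
h(55/24) ≈ 2.62202, h(2.875) ≈ 2.93684, h(83/24) ≈ 3.22102, h(97/24) ≈ 3.48210, h(4.625) ≈ 3.72492, h(125/24) ≈ 3.95285.
Sum = Δt · [h(55/24) + h(2.875) + h(83/24) + ...].
Sum ≈ 11.63152.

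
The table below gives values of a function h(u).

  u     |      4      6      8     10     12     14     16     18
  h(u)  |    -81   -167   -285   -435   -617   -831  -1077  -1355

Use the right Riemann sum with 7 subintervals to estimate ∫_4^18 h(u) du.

-9534

Δu = 2.
Sum = 2·[(-167) + (-285) + (-435) + (-617) + (-831) + (-1077) + (-1355)] = -9534.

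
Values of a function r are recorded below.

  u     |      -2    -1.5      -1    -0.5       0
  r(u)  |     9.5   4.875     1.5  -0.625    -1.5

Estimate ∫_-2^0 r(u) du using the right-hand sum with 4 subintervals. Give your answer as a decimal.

2.125

Δu = 0.5.
Sum = 0.5·[4.875 + 1.5 + (-0.625) + (-1.5)] = 2.125.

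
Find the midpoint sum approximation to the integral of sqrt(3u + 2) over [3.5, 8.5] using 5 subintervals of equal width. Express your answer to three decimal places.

Δu = (8.5 − 3.5)/5 = 1.
Midpoints: 4, 5, 6, 7, 8.
f(4) ≈ 3.742, f(5) ≈ 4.123, f(6) ≈ 4.472, f(7) ≈ 4.796, f(8) ≈ 5.099.
Sum = Δu · [f(4) + f(5) + f(6) + f(7) + f(8)].
Sum ≈ 22.232.

22.232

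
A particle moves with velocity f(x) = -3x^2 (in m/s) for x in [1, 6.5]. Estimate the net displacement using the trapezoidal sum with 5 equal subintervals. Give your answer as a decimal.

Δx = (6.5 − 1)/5 = 1.1.
f(1) = -3, f(2.1) = -13.23, f(3.2) = -30.72, f(4.3) = -55.47, f(5.4) = -87.48, f(6.5) = -126.75.
T_5 = (Δx/2)·[f(x_0) + 2f(x_1) + ... + 2f(x_{4}) + f(x_5)].
Sum = -276.9525.

-276.9525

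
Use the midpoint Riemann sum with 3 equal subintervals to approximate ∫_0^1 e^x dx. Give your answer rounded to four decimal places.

1.7104

Δx = (1 − 0)/3 = 1/3.
Midpoints: 1/6, 0.5, 5/6.
f(1/6) ≈ 1.1814, f(0.5) ≈ 1.6487, f(5/6) ≈ 2.3010.
Sum = Δx · [f(1/6) + f(0.5) + f(5/6)].
Sum ≈ 1.7104.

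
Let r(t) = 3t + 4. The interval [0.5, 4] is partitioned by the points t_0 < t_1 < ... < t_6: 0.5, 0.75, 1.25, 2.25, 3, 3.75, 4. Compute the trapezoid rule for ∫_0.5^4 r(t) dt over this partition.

Subinterval widths: 0.25, 0.5, 1, 0.75, 0.75, 0.25.
r(0.5) = 5.5, r(0.75) = 6.25, r(1.25) = 7.75, r(2.25) = 10.75, r(3) = 13, r(3.75) = 15.25, r(4) = 16.
On each subinterval the trapezoid contributes (Δt_i/2)·[r(t_{i-1}) + r(t_i)].
Sum = 37.625.

37.625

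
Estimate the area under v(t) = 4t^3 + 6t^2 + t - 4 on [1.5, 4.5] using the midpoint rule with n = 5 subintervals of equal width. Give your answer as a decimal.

573.72

Δt = (4.5 − 1.5)/5 = 0.6.
Midpoints: 1.8, 2.4, 3, 3.6, 4.2.
v(1.8) = 40.568, v(2.4) = 88.256, v(3) = 161, v(3.6) = 263.984, v(4.2) = 402.392.
Sum = Δt · [v(1.8) + v(2.4) + v(3) + v(3.6) + v(4.2)].
Sum = 573.72.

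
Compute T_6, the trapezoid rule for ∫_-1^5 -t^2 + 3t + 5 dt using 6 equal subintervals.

Δt = (5 − (-1))/6 = 1.
f(-1) = 1, f(0) = 5, f(1) = 7, f(2) = 7, f(3) = 5, f(4) = 1, f(5) = -5.
T_6 = (Δt/2)·[f(t_0) + 2f(t_1) + ... + 2f(t_{5}) + f(t_6)].
Sum = 23.

23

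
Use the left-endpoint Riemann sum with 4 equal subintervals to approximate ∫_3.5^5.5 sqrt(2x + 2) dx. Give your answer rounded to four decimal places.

Δx = (5.5 − 3.5)/4 = 0.5.
Left endpoints: 3.5, 4, 4.5, 5.
f(3.5) ≈ 3.0000, f(4) ≈ 3.1623, f(4.5) ≈ 3.3166, f(5) ≈ 3.4641.
Sum = Δx · [f(3.5) + f(4) + f(4.5) + f(5)].
Sum ≈ 6.4715.

6.4715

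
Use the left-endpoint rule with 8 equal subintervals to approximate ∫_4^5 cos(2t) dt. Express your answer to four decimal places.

Δt = (5 − 4)/8 = 0.125.
Left endpoints: 4, 4.125, 4.25, 4.375, 4.5, 4.625, 4.75, 4.875.
f(4) ≈ -0.1455, f(4.125) ≈ -0.3857, f(4.25) ≈ -0.6020, f(4.375) ≈ -0.7808, f(4.5) ≈ -0.9111, f(4.625) ≈ -0.9848, f(4.75) ≈ -0.9972, f(4.875) ≈ -0.9476.
Sum = Δt · [f(4) + f(4.125) + f(4.25) + ...].
Sum ≈ -0.7193.

-0.7193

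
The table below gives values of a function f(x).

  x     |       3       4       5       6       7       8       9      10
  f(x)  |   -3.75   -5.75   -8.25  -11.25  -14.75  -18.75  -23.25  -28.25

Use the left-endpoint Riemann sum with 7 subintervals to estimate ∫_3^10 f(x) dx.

Δx = 1.
Sum = 1·[(-3.75) + (-5.75) + (-8.25) + (-11.25) + (-14.75) + (-18.75) + (-23.25)] = -85.75.

-85.75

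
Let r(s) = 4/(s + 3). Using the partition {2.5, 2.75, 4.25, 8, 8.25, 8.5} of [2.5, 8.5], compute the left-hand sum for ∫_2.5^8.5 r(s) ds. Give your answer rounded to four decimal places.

3.4741

Subinterval widths: 0.25, 1.5, 3.75, 0.25, 0.25.
Left endpoints: 2.5, 2.75, 4.25, 8, 8.25.
r(2.5) = 8/11, r(2.75) = 16/23, r(4.25) = 16/29, r(8) = 4/11, r(8.25) = 16/45.
Sum = Σ Δs_i · r(s_i).
Sum ≈ 3.4741.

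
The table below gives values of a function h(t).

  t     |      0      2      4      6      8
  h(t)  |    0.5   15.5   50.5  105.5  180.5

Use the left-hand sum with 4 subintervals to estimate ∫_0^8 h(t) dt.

344

Δt = 2.
Sum = 2·[0.5 + 15.5 + 50.5 + 105.5] = 344.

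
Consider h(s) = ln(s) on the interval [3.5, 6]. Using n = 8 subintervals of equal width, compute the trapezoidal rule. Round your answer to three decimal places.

Δs = (6 − 3.5)/8 = 0.3125.
h(3.5) ≈ 1.253, h(3.8125) ≈ 1.338, h(4.125) ≈ 1.417, h(4.4375) ≈ 1.490, h(4.75) ≈ 1.558, h(5.0625) ≈ 1.622, h(5.375) ≈ 1.682, h(5.6875) ≈ 1.738, h(6) ≈ 1.792.
T_8 = (Δs/2)·[h(s_0) + 2h(s_1) + ... + 2h(s_{7}) + h(s_8)].
Sum ≈ 3.865.

3.865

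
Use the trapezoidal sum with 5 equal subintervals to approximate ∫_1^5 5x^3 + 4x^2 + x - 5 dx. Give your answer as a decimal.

Δx = (5 − 1)/5 = 0.8.
f(1) = 5, f(1.8) = 38.92, f(2.6) = 112.52, f(3.4) = 241.16, f(4.2) = 440.2, f(5) = 725.
T_5 = (Δx/2)·[f(x_0) + 2f(x_1) + ... + 2f(x_{4}) + f(x_5)].
Sum = 958.24.

958.24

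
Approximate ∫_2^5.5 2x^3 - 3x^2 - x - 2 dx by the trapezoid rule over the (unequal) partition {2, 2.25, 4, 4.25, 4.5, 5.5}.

289.7421875

Subinterval widths: 0.25, 1.75, 0.25, 0.25, 1.
f(2) = 0, f(2.25) = 3.34375, f(4) = 74, f(4.25) = 93.09375, f(4.5) = 115, f(5.5) = 234.5.
On each subinterval the trapezoid contributes (Δx_i/2)·[f(x_{i-1}) + f(x_i)].
Sum = 289.7421875.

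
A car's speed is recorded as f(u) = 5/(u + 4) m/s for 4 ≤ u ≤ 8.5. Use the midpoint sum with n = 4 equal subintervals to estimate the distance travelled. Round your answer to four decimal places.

Δu = (8.5 − 4)/4 = 1.125.
Midpoints: 4.5625, 5.6875, 6.8125, 7.9375.
f(4.5625) = 80/137, f(5.6875) = 16/31, f(6.8125) = 80/173, f(7.9375) = 80/191.
Sum = Δu · [f(4.5625) + f(5.6875) + f(6.8125) + f(7.9375)].
Sum ≈ 2.2290.

2.2290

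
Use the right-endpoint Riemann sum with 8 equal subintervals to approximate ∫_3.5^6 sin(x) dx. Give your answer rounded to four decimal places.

-1.8700

Δx = (6 − 3.5)/8 = 0.3125.
Right endpoints: 3.8125, 4.125, 4.4375, 4.75, 5.0625, 5.375, 5.6875, 6.
f(3.8125) ≈ -0.6217, f(4.125) ≈ -0.8324, f(4.4375) ≈ -0.9625, f(4.75) ≈ -0.9993, f(5.0625) ≈ -0.9393, f(5.375) ≈ -0.7884, f(5.6875) ≈ -0.5611, f(6) ≈ -0.2794.
Sum = Δx · [f(3.8125) + f(4.125) + f(4.4375) + ...].
Sum ≈ -1.8700.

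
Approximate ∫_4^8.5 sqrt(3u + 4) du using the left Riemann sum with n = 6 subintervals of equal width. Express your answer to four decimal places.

Δu = (8.5 − 4)/6 = 0.75.
Left endpoints: 4, 4.75, 5.5, 6.25, 7, 7.75.
f(4) ≈ 4.0000, f(4.75) ≈ 4.2720, f(5.5) ≈ 4.5277, f(6.25) ≈ 4.7697, f(7) ≈ 5.0000, f(7.75) ≈ 5.2202.
Sum = Δu · [f(4) + f(4.75) + f(5.5) + ...].
Sum ≈ 20.8422.

20.8422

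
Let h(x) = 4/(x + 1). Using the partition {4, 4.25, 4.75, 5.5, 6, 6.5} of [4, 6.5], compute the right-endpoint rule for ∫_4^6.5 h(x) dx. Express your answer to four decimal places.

1.5522

Subinterval widths: 0.25, 0.5, 0.75, 0.5, 0.5.
Right endpoints: 4.25, 4.75, 5.5, 6, 6.5.
h(4.25) = 16/21, h(4.75) = 16/23, h(5.5) = 8/13, h(6) = 4/7, h(6.5) = 8/15.
Sum = Σ Δx_i · h(x_i).
Sum ≈ 1.5522.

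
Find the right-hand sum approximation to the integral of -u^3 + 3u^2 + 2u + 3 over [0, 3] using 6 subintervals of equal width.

26.0625

Δu = (3 − 0)/6 = 0.5.
Right endpoints: 0.5, 1, 1.5, 2, 2.5, 3.
f(0.5) = 4.625, f(1) = 7, f(1.5) = 9.375, f(2) = 11, f(2.5) = 11.125, f(3) = 9.
Sum = Δu · [f(0.5) + f(1) + f(1.5) + ...].
Sum = 26.0625.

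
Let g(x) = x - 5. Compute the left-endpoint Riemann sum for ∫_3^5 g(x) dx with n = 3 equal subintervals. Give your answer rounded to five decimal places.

Δx = (5 − 3)/3 = 2/3.
Left endpoints: 3, 11/3, 13/3.
g(3) = -2, g(11/3) = -4/3, g(13/3) = -2/3.
Sum = Δx · [g(3) + g(11/3) + g(13/3)].
Sum ≈ -2.66667.

-2.66667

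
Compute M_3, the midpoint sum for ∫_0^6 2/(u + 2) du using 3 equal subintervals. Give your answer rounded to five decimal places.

Δu = (6 − 0)/3 = 2.
Midpoints: 1, 3, 5.
f(1) = 2/3, f(3) = 0.4, f(5) = 2/7.
Sum = Δu · [f(1) + f(3) + f(5)].
Sum ≈ 2.70476.

2.70476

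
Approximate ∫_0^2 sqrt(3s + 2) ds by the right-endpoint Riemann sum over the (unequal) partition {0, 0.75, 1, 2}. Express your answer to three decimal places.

4.934

Subinterval widths: 0.75, 0.25, 1.
Right endpoints: 0.75, 1, 2.
f(0.75) ≈ 2.062, f(1) ≈ 2.236, f(2) ≈ 2.828.
Sum = Σ Δs_i · f(s_i).
Sum ≈ 4.934.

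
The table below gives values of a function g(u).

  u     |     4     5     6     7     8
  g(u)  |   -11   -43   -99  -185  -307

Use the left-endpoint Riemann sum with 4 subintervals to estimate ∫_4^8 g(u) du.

Δu = 1.
Sum = 1·[(-11) + (-43) + (-99) + (-185)] = -338.

-338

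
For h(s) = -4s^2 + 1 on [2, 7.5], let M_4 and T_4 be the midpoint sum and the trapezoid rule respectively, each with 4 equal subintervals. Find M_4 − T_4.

M_4 = -542.8671875.
T_4 = -553.265625.
M_4 − T_4 = 10.3984375.

10.3984375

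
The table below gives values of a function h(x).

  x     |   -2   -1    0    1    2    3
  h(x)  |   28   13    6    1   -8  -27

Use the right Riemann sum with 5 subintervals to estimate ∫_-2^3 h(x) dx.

-15

Δx = 1.
Sum = 1·[13 + 6 + 1 + (-8) + (-27)] = -15.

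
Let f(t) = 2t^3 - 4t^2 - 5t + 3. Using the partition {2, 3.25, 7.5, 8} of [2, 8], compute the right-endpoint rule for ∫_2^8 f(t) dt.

Subinterval widths: 1.25, 4.25, 0.5.
Right endpoints: 3.25, 7.5, 8.
f(3.25) = 13.15625, f(7.5) = 584.25, f(8) = 731.
Sum = Σ Δt_i · f(t_i).
Sum = 2865.0078125.

2865.0078125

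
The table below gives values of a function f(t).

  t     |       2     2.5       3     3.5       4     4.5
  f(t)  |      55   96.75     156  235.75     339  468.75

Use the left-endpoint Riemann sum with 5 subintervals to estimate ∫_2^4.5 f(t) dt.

441.25

Δt = 0.5.
Sum = 0.5·[55 + 96.75 + 156 + 235.75 + 339] = 441.25.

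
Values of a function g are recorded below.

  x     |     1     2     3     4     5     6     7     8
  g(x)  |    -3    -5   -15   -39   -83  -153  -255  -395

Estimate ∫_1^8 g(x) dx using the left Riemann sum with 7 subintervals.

-553

Δx = 1.
Sum = 1·[(-3) + (-5) + (-15) + (-39) + (-83) + (-153) + (-255)] = -553.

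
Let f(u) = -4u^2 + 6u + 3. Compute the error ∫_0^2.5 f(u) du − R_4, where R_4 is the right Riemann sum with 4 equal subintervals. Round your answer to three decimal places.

3.776

Exact integral: ∫_0^2.5 f(u) du ≈ 5.41667.
R_4 = 1.640625.
Error ≈ 5.41667 − 1.640625 ≈ 3.776.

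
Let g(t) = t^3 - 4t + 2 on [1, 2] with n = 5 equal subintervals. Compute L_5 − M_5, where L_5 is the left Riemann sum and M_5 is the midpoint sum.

-0.255

L_5 = -0.52.
M_5 = -0.265.
L_5 − M_5 = -0.255.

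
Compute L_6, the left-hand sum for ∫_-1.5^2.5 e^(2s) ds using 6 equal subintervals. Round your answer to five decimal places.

35.40468

Δs = (2.5 − (-1.5))/6 = 2/3.
Left endpoints: -1.5, -5/6, -1/6, 0.5, 7/6, 11/6.
f(-1.5) ≈ 0.04979, f(-5/6) ≈ 0.18888, f(-1/6) ≈ 0.71653, f(0.5) ≈ 2.71828, f(7/6) ≈ 10.31226, f(11/6) ≈ 39.12128.
Sum = Δs · [f(-1.5) + f(-5/6) + f(-1/6) + ...].
Sum ≈ 35.40468.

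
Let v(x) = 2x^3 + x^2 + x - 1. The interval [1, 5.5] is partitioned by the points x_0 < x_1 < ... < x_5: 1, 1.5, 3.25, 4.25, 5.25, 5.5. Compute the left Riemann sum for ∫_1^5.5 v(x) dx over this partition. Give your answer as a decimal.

Subinterval widths: 0.5, 1.75, 1, 1, 0.25.
Left endpoints: 1, 1.5, 3.25, 4.25, 5.25.
v(1) = 3, v(1.5) = 9.5, v(3.25) = 81.46875, v(4.25) = 174.84375, v(5.25) = 321.21875.
Sum = Σ Δx_i · v(x_i).
Sum = 354.7421875.

354.7421875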